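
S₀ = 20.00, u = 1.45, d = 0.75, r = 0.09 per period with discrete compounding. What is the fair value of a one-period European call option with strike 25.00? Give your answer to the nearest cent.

1.78

Risk-neutral probability p = (1 + 0.09 − 0.75)/(1.45 − 0.75) = 0.3400/0.7000 = 0.4857
Terminal stock prices: S_u = 29, S_d = 15
Terminal payoffs (S − K): max(4, 0) = 4, max(-10, 0) = 0
Node 0 (S = 20): V_0 = 1/1.09·[0.4857·4.0000 + 0.5143·0.0000] = 1.7824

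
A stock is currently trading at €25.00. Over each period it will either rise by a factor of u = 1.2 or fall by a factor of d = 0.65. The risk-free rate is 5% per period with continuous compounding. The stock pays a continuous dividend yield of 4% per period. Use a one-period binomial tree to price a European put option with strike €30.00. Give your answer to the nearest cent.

€4.52

Per-period risk-free factor R = e^0.05 = 1.0513; dividend-adjusted growth = e^(0.05−0.04) = 1.0101.
Risk-neutral probability p = (1.0101 − 0.65)/(1.2 − 0.65) = 0.3601/0.5500 = 0.6546
Terminal stock prices: S_u = 30, S_d = 16.25
Terminal payoffs (K − S): max(0, 0) = 0, max(13.75, 0) = 13.75
Node 0 (S = 25): V_0 = e^(−0.05)·[0.6546·0.0000 + 0.3454·13.7500] = 4.5171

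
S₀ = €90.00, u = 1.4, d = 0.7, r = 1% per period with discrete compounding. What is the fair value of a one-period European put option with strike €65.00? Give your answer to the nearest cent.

Risk-neutral probability p = (1 + 0.01 − 0.7)/(1.4 − 0.7) = 0.3100/0.7000 = 0.4429
Terminal stock prices: S_u = 126, S_d = 63
Terminal payoffs (K − S): max(-61, 0) = 0, max(2, 0) = 2
Node 0 (S = 90): V_0 = 1/1.01·[0.4429·0.0000 + 0.5571·2.0000] = 1.1033

€1.10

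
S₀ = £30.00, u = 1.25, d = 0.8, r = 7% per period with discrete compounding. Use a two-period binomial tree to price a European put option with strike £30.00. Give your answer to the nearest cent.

Risk-neutral probability p = (1 + 0.07 − 0.8)/(1.25 − 0.8) = 0.2700/0.4500 = 0.6000
Terminal stock prices: S_uu = 46.88, S_ud = 30, S_dd = 19.2
Terminal payoffs (K − S): max(-16.88, 0) = 0, max(0, 0) = 0, max(10.8, 0) = 10.8
Node u (S = 37.5): V_u = 1/1.07·[0.6000·0.0000 + 0.4000·0.0000] = 0.0000
Node d (S = 24): V_d = 1/1.07·[0.6000·0.0000 + 0.4000·10.8000] = 4.0374
Node 0 (S = 30): V_0 = 1/1.07·[0.6000·0.0000 + 0.4000·4.0374] = 1.5093

£1.51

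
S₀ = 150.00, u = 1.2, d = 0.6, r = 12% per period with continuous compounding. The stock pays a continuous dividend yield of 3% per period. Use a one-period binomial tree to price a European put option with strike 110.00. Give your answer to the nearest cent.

Per-period risk-free factor R = e^0.12 = 1.1275; dividend-adjusted growth = e^(0.12−0.03) = 1.0942.
Risk-neutral probability p = (1.0942 − 0.6)/(1.2 − 0.6) = 0.4942/0.6000 = 0.8236
Terminal stock prices: S_u = 180, S_d = 90
Terminal payoffs (K − S): max(-70, 0) = 0, max(20, 0) = 20
Node 0 (S = 150): V_0 = e^(−0.12)·[0.8236·0.0000 + 0.1764·20.0000] = 3.1286

3.13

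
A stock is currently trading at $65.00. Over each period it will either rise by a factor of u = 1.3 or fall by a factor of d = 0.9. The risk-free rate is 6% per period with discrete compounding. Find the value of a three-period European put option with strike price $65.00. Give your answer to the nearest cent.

$3.19

Risk-neutral probability p = (1 + 0.06 − 0.9)/(1.3 − 0.9) = 0.1600/0.4000 = 0.4000
Terminal stock prices: S_uuu = 142.8, S_uud = 98.87, S_udd = 68.45, S_ddd = 47.39
Terminal payoffs (K − S): max(-77.81, 0) = 0, max(-33.87, 0) = 0, max(-3.445, 0) = 0, max(17.61, 0) = 17.61
Node uu (S = 109.9): V_uu = 1/1.06·[0.4000·0.0000 + 0.6000·0.0000] = 0.0000
Node ud (S = 76.05): V_ud = 1/1.06·[0.4000·0.0000 + 0.6000·0.0000] = 0.0000
Node dd (S = 52.65): V_dd = 1/1.06·[0.4000·0.0000 + 0.6000·17.6150] = 9.9708
Node u (S = 84.5): V_u = 1/1.06·[0.4000·0.0000 + 0.6000·0.0000] = 0.0000
Node d (S = 58.5): V_d = 1/1.06·[0.4000·0.0000 + 0.6000·9.9708] = 5.6438
Node 0 (S = 65): V_0 = 1/1.06·[0.4000·0.0000 + 0.6000·5.6438] = 3.1946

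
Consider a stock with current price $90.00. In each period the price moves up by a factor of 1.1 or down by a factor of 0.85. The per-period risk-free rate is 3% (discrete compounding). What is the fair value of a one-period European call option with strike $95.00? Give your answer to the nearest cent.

Risk-neutral probability p = (1 + 0.03 − 0.85)/(1.1 − 0.85) = 0.1800/0.2500 = 0.7200
Terminal stock prices: S_u = 99, S_d = 76.5
Terminal payoffs (S − K): max(4, 0) = 4, max(-18.5, 0) = 0
Node 0 (S = 90): V_0 = 1/1.03·[0.7200·4.0000 + 0.2800·0.0000] = 2.7961

$2.80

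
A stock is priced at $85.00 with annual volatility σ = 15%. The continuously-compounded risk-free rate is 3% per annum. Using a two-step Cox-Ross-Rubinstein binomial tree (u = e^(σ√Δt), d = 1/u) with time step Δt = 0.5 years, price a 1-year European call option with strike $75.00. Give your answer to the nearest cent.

$13.47

CRR parameters: u = e^(σ√Δt) = e^(0.15·√0.5) = 1.1119, d = 1/u = 0.8994
Per-period rate: rΔt = 0.03·0.5 = 0.015, so R = e^0.015 = 1.0151
Risk-neutral probability p = (e^0.015 − 0.8994)/(1.1119 − 0.8994) = 0.1157/0.2125 = 0.5446
Terminal stock prices: S_uu = 105.1, S_ud = 85, S_dd = 68.75
Terminal payoffs (S − K): max(30.09, 0) = 30.09, max(10, 0) = 10, max(-6.247, 0) = 0
Node u (S = 94.51): V_u = e^(−0.015)·[0.5446·30.0864 + 0.4554·10.0000] = 20.6277
Node d (S = 76.45): V_d = e^(−0.015)·[0.5446·10.0000 + 0.4554·0.0000] = 5.3651
Node 0 (S = 85): V_0 = e^(−0.015)·[0.5446·20.6277 + 0.4554·5.3651] = 13.4738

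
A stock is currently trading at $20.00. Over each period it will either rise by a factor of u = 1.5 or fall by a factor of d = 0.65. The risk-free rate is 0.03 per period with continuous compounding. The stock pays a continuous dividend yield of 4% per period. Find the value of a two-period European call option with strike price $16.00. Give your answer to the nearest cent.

$5.95

Per-period risk-free factor R = e^0.03 = 1.0305; dividend-adjusted growth = e^(0.03−0.04) = 0.9900.
Risk-neutral probability p = (0.9900 − 0.65)/(1.5 − 0.65) = 0.3400/0.8500 = 0.4001
Terminal stock prices: S_uu = 45, S_ud = 19.5, S_dd = 8.45
Terminal payoffs (S − K): max(29, 0) = 29, max(3.5, 0) = 3.5, max(-7.55, 0) = 0
Node u (S = 30): V_u = e^(−0.03)·[0.4001·29.0000 + 0.5999·3.5000] = 13.2966
Node d (S = 13): V_d = e^(−0.03)·[0.4001·3.5000 + 0.5999·0.0000] = 1.3588
Node 0 (S = 20): V_0 = e^(−0.03)·[0.4001·13.2966 + 0.5999·1.3588] = 5.9533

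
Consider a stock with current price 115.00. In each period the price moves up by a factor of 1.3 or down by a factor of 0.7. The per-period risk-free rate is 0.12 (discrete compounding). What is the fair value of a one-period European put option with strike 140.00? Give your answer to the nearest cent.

15.94

Risk-neutral probability p = (1 + 0.12 − 0.7)/(1.3 − 0.7) = 0.4200/0.6000 = 0.7000
Terminal stock prices: S_u = 149.5, S_d = 80.5
Terminal payoffs (K − S): max(-9.5, 0) = 0, max(59.5, 0) = 59.5
Node 0 (S = 115): V_0 = 1/1.12·[0.7000·0.0000 + 0.3000·59.5000] = 15.9375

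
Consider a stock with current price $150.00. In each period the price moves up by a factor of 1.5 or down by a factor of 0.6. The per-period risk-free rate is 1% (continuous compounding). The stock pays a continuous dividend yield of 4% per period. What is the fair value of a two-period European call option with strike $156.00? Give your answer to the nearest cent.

Per-period risk-free factor R = e^0.01 = 1.0101; dividend-adjusted growth = e^(0.01−0.04) = 0.9704.
Risk-neutral probability p = (0.9704 − 0.6)/(1.5 − 0.6) = 0.3704/0.9000 = 0.4116
Terminal stock prices: S_uu = 337.5, S_ud = 135, S_dd = 54
Terminal payoffs (S − K): max(181.5, 0) = 181.5, max(-21, 0) = 0, max(-102, 0) = 0
Node u (S = 225): V_u = e^(−0.01)·[0.4116·181.5000 + 0.5884·0.0000] = 73.9632
Node d (S = 90): V_d = e^(−0.01)·[0.4116·0.0000 + 0.5884·0.0000] = 0.0000
Node 0 (S = 150): V_0 = e^(−0.01)·[0.4116·73.9632 + 0.5884·0.0000] = 30.1408

$30.14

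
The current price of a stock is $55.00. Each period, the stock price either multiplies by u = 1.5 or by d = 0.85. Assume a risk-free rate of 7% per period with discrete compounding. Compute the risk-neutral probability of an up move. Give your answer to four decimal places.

Risk-neutral probability p = (1 + 0.07 − 0.85)/(1.5 − 0.85) = 0.2200/0.6500 = 0.3385

p = 0.3385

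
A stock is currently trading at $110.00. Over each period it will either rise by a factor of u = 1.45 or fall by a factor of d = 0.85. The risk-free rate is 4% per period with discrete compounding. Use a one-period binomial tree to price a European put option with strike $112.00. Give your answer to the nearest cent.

$12.16

Risk-neutral probability p = (1 + 0.04 − 0.85)/(1.45 − 0.85) = 0.1900/0.6000 = 0.3167
Terminal stock prices: S_u = 159.5, S_d = 93.5
Terminal payoffs (K − S): max(-47.5, 0) = 0, max(18.5, 0) = 18.5
Node 0 (S = 110): V_0 = 1/1.04·[0.3167·0.0000 + 0.6833·18.5000] = 12.1554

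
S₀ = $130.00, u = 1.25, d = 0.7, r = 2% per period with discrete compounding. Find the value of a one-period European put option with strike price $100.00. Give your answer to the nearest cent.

Risk-neutral probability p = (1 + 0.02 − 0.7)/(1.25 − 0.7) = 0.3200/0.5500 = 0.5818
Terminal stock prices: S_u = 162.5, S_d = 91
Terminal payoffs (K − S): max(-62.5, 0) = 0, max(9, 0) = 9
Node 0 (S = 130): V_0 = 1/1.02·[0.5818·0.0000 + 0.4182·9.0000] = 3.6898

$3.69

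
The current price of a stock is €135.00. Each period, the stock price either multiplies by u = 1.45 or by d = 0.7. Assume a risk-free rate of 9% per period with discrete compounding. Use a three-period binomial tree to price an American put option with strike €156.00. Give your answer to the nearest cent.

Risk-neutral probability p = (1 + 0.09 − 0.7)/(1.45 − 0.7) = 0.3900/0.7500 = 0.5200
Terminal stock prices: S_uuu = 411.6, S_uud = 198.7, S_udd = 95.92, S_ddd = 46.3
Terminal payoffs (K − S): max(-255.6, 0) = 0, max(-42.69, 0) = 0, max(60.08, 0) = 60.08, max(109.7, 0) = 109.7
Node uu (S = 283.8): continuation = 1/1.09·[0.5200·0.0000 + 0.4800·0.0000] = 0.0000; exercise value = 0.0000 ≤ continuation, so V_uu = 0.0000
Node ud (S = 137): continuation = 1/1.09·[0.5200·0.0000 + 0.4800·60.0825] = 26.4583; exercise value = 18.9750 ≤ continuation, so V_ud = 26.4583
Node dd (S = 66.15): continuation = 1/1.09·[0.5200·60.0825 + 0.4800·109.6950] = 76.9693; exercise value = 89.8500 > continuation, so V_dd = 89.8500 (exercise)
Node u (S = 195.8): continuation = 1/1.09·[0.5200·0.0000 + 0.4800·26.4583] = 11.6514; exercise value = 0.0000 ≤ continuation, so V_u = 11.6514
Node d (S = 94.5): continuation = 1/1.09·[0.5200·26.4583 + 0.4800·89.8500] = 52.1893; exercise value = 61.5000 > continuation, so V_d = 61.5000 (exercise)
Node 0 (S = 135): continuation = 1/1.09·[0.5200·11.6514 + 0.4800·61.5000] = 32.6410; exercise value = 21.0000 ≤ continuation, so V_0 = 32.6410

€32.64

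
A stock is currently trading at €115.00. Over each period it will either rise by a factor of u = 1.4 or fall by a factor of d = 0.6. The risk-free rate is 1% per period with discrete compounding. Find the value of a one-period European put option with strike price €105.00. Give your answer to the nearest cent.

Risk-neutral probability p = (1 + 0.01 − 0.6)/(1.4 − 0.6) = 0.4100/0.8000 = 0.5125
Terminal stock prices: S_u = 161, S_d = 69
Terminal payoffs (K − S): max(-56, 0) = 0, max(36, 0) = 36
Node 0 (S = 115): V_0 = 1/1.01·[0.5125·0.0000 + 0.4875·36.0000] = 17.3762

€17.38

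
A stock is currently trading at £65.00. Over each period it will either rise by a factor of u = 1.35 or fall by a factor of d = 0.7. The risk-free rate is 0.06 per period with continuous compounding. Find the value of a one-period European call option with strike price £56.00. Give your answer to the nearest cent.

£16.65

Risk-neutral probability p = (e^0.06 − 0.7)/(1.35 − 0.7) = 0.3618/0.6500 = 0.5567
Terminal stock prices: S_u = 87.75, S_d = 45.5
Terminal payoffs (S − K): max(31.75, 0) = 31.75, max(-10.5, 0) = 0
Node 0 (S = 65): V_0 = e^(−0.06)·[0.5567·31.7500 + 0.4433·0.0000] = 16.6451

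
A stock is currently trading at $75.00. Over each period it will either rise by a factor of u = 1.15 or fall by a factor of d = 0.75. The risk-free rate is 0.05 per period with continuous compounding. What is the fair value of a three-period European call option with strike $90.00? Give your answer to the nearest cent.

Risk-neutral probability p = (e^0.05 − 0.75)/(1.15 − 0.75) = 0.3013/0.4000 = 0.7532
Terminal stock prices: S_uuu = 114.1, S_uud = 74.39, S_udd = 48.52, S_ddd = 31.64
Terminal payoffs (S − K): max(24.07, 0) = 24.07, max(-15.61, 0) = 0, max(-41.48, 0) = 0, max(-58.36, 0) = 0
Node uu (S = 99.19): V_uu = e^(−0.05)·[0.7532·24.0656 + 0.2468·0.0000] = 17.2417
Node ud (S = 64.69): V_ud = e^(−0.05)·[0.7532·0.0000 + 0.2468·0.0000] = 0.0000
Node dd (S = 42.19): V_dd = e^(−0.05)·[0.7532·0.0000 + 0.2468·0.0000] = 0.0000
Node u (S = 86.25): V_u = e^(−0.05)·[0.7532·17.2417 + 0.2468·0.0000] = 12.3527
Node d (S = 56.25): V_d = e^(−0.05)·[0.7532·0.0000 + 0.2468·0.0000] = 0.0000
Node 0 (S = 75): V_0 = e^(−0.05)·[0.7532·12.3527 + 0.2468·0.0000] = 8.8500

$8.85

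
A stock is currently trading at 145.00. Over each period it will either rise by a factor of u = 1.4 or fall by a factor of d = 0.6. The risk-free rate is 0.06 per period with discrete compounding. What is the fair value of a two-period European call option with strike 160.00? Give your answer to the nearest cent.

36.55

Risk-neutral probability p = (1 + 0.06 − 0.6)/(1.4 − 0.6) = 0.4600/0.8000 = 0.5750
Terminal stock prices: S_uu = 284.2, S_ud = 121.8, S_dd = 52.2
Terminal payoffs (S − K): max(124.2, 0) = 124.2, max(-38.2, 0) = 0, max(-107.8, 0) = 0
Node u (S = 203): V_u = 1/1.06·[0.5750·124.2000 + 0.4250·0.0000] = 67.3726
Node d (S = 87): V_d = 1/1.06·[0.5750·0.0000 + 0.4250·0.0000] = 0.0000
Node 0 (S = 145): V_0 = 1/1.06·[0.5750·67.3726 + 0.4250·0.0000] = 36.5465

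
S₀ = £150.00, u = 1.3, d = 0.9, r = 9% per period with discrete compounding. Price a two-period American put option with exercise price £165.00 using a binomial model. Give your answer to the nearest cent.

Risk-neutral probability p = (1 + 0.09 − 0.9)/(1.3 − 0.9) = 0.1900/0.4000 = 0.4750
Terminal stock prices: S_uu = 253.5, S_ud = 175.5, S_dd = 121.5
Terminal payoffs (K − S): max(-88.5, 0) = 0, max(-10.5, 0) = 0, max(43.5, 0) = 43.5
Node u (S = 195): continuation = 1/1.09·[0.4750·0.0000 + 0.5250·0.0000] = 0.0000; exercise value = 0.0000 ≤ continuation, so V_u = 0.0000
Node d (S = 135): continuation = 1/1.09·[0.4750·0.0000 + 0.5250·43.5000] = 20.9518; exercise value = 30.0000 > continuation, so V_d = 30.0000 (exercise)
Node 0 (S = 150): continuation = 1/1.09·[0.4750·0.0000 + 0.5250·30.0000] = 14.4495; exercise value = 15.0000 > continuation, so V_0 = 15.0000 (exercise)

£15.00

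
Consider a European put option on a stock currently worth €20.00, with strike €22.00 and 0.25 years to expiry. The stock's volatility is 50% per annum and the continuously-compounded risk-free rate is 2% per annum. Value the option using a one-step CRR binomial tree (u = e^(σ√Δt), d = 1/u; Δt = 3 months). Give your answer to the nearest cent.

CRR parameters: u = e^(σ√Δt) = e^(0.5·√0.25) = 1.2840, d = 1/u = 0.7788
Per-period rate: rΔt = 0.02·0.25 = 0.005, so R = e^0.005 = 1.0050
Risk-neutral probability p = (e^0.005 − 0.7788)/(1.2840 − 0.7788) = 0.2262/0.5052 = 0.4477
Terminal stock prices: S_u = 25.68, S_d = 15.58
Terminal payoffs (K − S): max(-3.681, 0) = 0, max(6.424, 0) = 6.424
Node 0 (S = 20): V_0 = e^(−0.005)·[0.4477·0.0000 + 0.5523·6.4240] = 3.5300

€3.53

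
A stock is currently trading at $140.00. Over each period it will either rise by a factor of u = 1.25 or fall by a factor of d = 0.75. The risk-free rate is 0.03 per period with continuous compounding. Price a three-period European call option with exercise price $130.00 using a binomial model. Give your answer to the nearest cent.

$36.04

Risk-neutral probability p = (e^0.03 − 0.75)/(1.25 − 0.75) = 0.2805/0.5000 = 0.5609
Terminal stock prices: S_uuu = 273.4, S_uud = 164.1, S_udd = 98.44, S_ddd = 59.06
Terminal payoffs (S − K): max(143.4, 0) = 143.4, max(34.06, 0) = 34.06, max(-31.56, 0) = 0, max(-70.94, 0) = 0
Node uu (S = 218.8): V_uu = e^(−0.03)·[0.5609·143.4375 + 0.4391·34.0625] = 92.5921
Node ud (S = 131.2): V_ud = e^(−0.03)·[0.5609·34.0625 + 0.4391·0.0000] = 18.5413
Node dd (S = 78.75): V_dd = e^(−0.03)·[0.5609·0.0000 + 0.4391·0.0000] = 0.0000
Node u (S = 175): V_u = e^(−0.03)·[0.5609·92.5921 + 0.4391·18.5413] = 58.3015
Node d (S = 105): V_d = e^(−0.03)·[0.5609·18.5413 + 0.4391·0.0000] = 10.0926
Node 0 (S = 140): V_0 = e^(−0.03)·[0.5609·58.3015 + 0.4391·10.0926] = 36.0360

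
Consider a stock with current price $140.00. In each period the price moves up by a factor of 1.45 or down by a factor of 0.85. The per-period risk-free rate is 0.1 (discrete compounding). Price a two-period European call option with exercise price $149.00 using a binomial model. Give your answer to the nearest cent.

Risk-neutral probability p = (1 + 0.1 − 0.85)/(1.45 − 0.85) = 0.2500/0.6000 = 0.4167
Terminal stock prices: S_uu = 294.4, S_ud = 172.5, S_dd = 101.1
Terminal payoffs (S − K): max(145.4, 0) = 145.4, max(23.55, 0) = 23.55, max(-47.85, 0) = 0
Node u (S = 203): V_u = 1/1.1·[0.4167·145.3500 + 0.5833·23.5500] = 67.5455
Node d (S = 119): V_d = 1/1.1·[0.4167·23.5500 + 0.5833·0.0000] = 8.9205
Node 0 (S = 140): V_0 = 1/1.1·[0.4167·67.5455 + 0.5833·8.9205] = 30.3159

$30.32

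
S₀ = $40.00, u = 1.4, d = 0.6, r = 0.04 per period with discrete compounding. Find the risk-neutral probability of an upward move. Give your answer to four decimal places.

Risk-neutral probability p = (1 + 0.04 − 0.6)/(1.4 − 0.6) = 0.4400/0.8000 = 0.5500

p = 0.5500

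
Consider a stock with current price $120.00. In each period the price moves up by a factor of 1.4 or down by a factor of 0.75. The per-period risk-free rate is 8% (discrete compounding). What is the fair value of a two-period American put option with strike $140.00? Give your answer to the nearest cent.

$25.79

Risk-neutral probability p = (1 + 0.08 − 0.75)/(1.4 − 0.75) = 0.3300/0.6500 = 0.5077
Terminal stock prices: S_uu = 235.2, S_ud = 126, S_dd = 67.5
Terminal payoffs (K − S): max(-95.2, 0) = 0, max(14, 0) = 14, max(72.5, 0) = 72.5
Node u (S = 168): continuation = 1/1.08·[0.5077·0.0000 + 0.4923·14.0000] = 6.3818; exercise value = 0.0000 ≤ continuation, so V_u = 6.3818
Node d (S = 90): continuation = 1/1.08·[0.5077·14.0000 + 0.4923·72.5000] = 39.6296; exercise value = 50.0000 > continuation, so V_d = 50.0000 (exercise)
Node 0 (S = 120): continuation = 1/1.08·[0.5077·6.3818 + 0.4923·50.0000] = 25.7920; exercise value = 20.0000 ≤ continuation, so V_0 = 25.7920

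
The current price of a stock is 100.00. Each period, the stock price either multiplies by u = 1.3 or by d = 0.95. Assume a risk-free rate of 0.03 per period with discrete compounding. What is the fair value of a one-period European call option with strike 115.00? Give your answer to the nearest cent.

3.33

Risk-neutral probability p = (1 + 0.03 − 0.95)/(1.3 − 0.95) = 0.0800/0.3500 = 0.2286
Terminal stock prices: S_u = 130, S_d = 95
Terminal payoffs (S − K): max(15, 0) = 15, max(-20, 0) = 0
Node 0 (S = 100): V_0 = 1/1.03·[0.2286·15.0000 + 0.7714·0.0000] = 3.3287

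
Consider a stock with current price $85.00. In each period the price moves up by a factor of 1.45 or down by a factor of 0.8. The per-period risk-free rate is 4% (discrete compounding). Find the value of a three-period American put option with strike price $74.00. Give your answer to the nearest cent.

Risk-neutral probability p = (1 + 0.04 − 0.8)/(1.45 − 0.8) = 0.2400/0.6500 = 0.3692
Terminal stock prices: S_uuu = 259.1, S_uud = 143, S_udd = 78.88, S_ddd = 43.52
Terminal payoffs (K − S): max(-185.1, 0) = 0, max(-68.97, 0) = 0, max(-4.88, 0) = 0, max(30.48, 0) = 30.48
Node uu (S = 178.7): continuation = 1/1.04·[0.3692·0.0000 + 0.6308·0.0000] = 0.0000; exercise value = 0.0000 ≤ continuation, so V_uu = 0.0000
Node ud (S = 98.6): continuation = 1/1.04·[0.3692·0.0000 + 0.6308·0.0000] = 0.0000; exercise value = 0.0000 ≤ continuation, so V_ud = 0.0000
Node dd (S = 54.4): continuation = 1/1.04·[0.3692·0.0000 + 0.6308·30.4800] = 18.4864; exercise value = 19.6000 > continuation, so V_dd = 19.6000 (exercise)
Node u (S = 123.2): continuation = 1/1.04·[0.3692·0.0000 + 0.6308·0.0000] = 0.0000; exercise value = 0.0000 ≤ continuation, so V_u = 0.0000
Node d (S = 68): continuation = 1/1.04·[0.3692·0.0000 + 0.6308·19.6000] = 11.8876; exercise value = 6.0000 ≤ continuation, so V_d = 11.8876
Node 0 (S = 85): continuation = 1/1.04·[0.3692·0.0000 + 0.6308·11.8876] = 7.2099; exercise value = 0.0000 ≤ continuation, so V_0 = 7.2099

$7.21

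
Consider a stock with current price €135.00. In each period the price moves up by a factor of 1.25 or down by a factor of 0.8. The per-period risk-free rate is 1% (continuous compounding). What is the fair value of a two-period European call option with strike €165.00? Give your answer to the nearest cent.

€9.81

Risk-neutral probability p = (e^0.01 − 0.8)/(1.25 − 0.8) = 0.2101/0.4500 = 0.4668
Terminal stock prices: S_uu = 210.9, S_ud = 135, S_dd = 86.4
Terminal payoffs (S − K): max(45.94, 0) = 45.94, max(-30, 0) = 0, max(-78.6, 0) = 0
Node u (S = 168.8): V_u = e^(−0.01)·[0.4668·45.9375 + 0.5332·0.0000] = 21.2293
Node d (S = 108): V_d = e^(−0.01)·[0.4668·0.0000 + 0.5332·0.0000] = 0.0000
Node 0 (S = 135): V_0 = e^(−0.01)·[0.4668·21.2293 + 0.5332·0.0000] = 9.8108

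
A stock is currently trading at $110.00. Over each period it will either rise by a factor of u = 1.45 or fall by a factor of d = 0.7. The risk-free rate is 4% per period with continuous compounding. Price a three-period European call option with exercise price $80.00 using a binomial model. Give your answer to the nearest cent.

$45.80

Risk-neutral probability p = (e^0.04 − 0.7)/(1.45 − 0.7) = 0.3408/0.7500 = 0.4544
Terminal stock prices: S_uuu = 335.3, S_uud = 161.9, S_udd = 78.15, S_ddd = 37.73
Terminal payoffs (S − K): max(255.3, 0) = 255.3, max(81.89, 0) = 81.89, max(-1.845, 0) = 0, max(-42.27, 0) = 0
Node uu (S = 231.3): V_uu = e^(−0.04)·[0.4544·255.3487 + 0.5456·81.8925] = 154.4118
Node ud (S = 111.6): V_ud = e^(−0.04)·[0.4544·81.8925 + 0.5456·0.0000] = 35.7540
Node dd (S = 53.9): V_dd = e^(−0.04)·[0.4544·0.0000 + 0.5456·0.0000] = 0.0000
Node u (S = 159.5): V_u = e^(−0.04)·[0.4544·154.4118 + 0.5456·35.7540] = 86.1577
Node d (S = 77): V_d = e^(−0.04)·[0.4544·35.7540 + 0.5456·0.0000] = 15.6101
Node 0 (S = 110): V_0 = e^(−0.04)·[0.4544·86.1577 + 0.5456·15.6101] = 45.7988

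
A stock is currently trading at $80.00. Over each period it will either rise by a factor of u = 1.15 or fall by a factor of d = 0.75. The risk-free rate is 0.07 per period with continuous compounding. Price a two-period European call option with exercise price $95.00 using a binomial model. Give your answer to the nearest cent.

$6.10

Risk-neutral probability p = (e^0.07 − 0.75)/(1.15 − 0.75) = 0.3225/0.4000 = 0.8063
Terminal stock prices: S_uu = 105.8, S_ud = 69, S_dd = 45
Terminal payoffs (S − K): max(10.8, 0) = 10.8, max(-26, 0) = 0, max(-50, 0) = 0
Node u (S = 92): V_u = e^(−0.07)·[0.8063·10.8000 + 0.1937·0.0000] = 8.1190
Node d (S = 60): V_d = e^(−0.07)·[0.8063·0.0000 + 0.1937·0.0000] = 0.0000
Node 0 (S = 80): V_0 = e^(−0.07)·[0.8063·8.1190 + 0.1937·0.0000] = 6.1036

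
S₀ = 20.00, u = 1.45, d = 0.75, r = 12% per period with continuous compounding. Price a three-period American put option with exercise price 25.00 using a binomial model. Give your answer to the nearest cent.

Risk-neutral probability p = (e^0.12 − 0.75)/(1.45 − 0.75) = 0.3775/0.7000 = 0.5393
Terminal stock prices: S_uuu = 60.97, S_uud = 31.54, S_udd = 16.31, S_ddd = 8.438
Terminal payoffs (K − S): max(-35.97, 0) = 0, max(-6.537, 0) = 0, max(8.688, 0) = 8.688, max(16.56, 0) = 16.56
Node uu (S = 42.05): continuation = e^(−0.12)·[0.5393·0.0000 + 0.4607·0.0000] = 0.0000; exercise value = 0.0000 ≤ continuation, so V_uu = 0.0000
Node ud (S = 21.75): continuation = e^(−0.12)·[0.5393·0.0000 + 0.4607·8.6875] = 3.5499; exercise value = 3.2500 ≤ continuation, so V_ud = 3.5499
Node dd (S = 11.25): continuation = e^(−0.12)·[0.5393·8.6875 + 0.4607·16.5625] = 10.9230; exercise value = 13.7500 > continuation, so V_dd = 13.7500 (exercise)
Node u (S = 29): continuation = e^(−0.12)·[0.5393·0.0000 + 0.4607·3.5499] = 1.4506; exercise value = 0.0000 ≤ continuation, so V_u = 1.4506
Node d (S = 15): continuation = e^(−0.12)·[0.5393·3.5499 + 0.4607·13.7500] = 7.3165; exercise value = 10.0000 > continuation, so V_d = 10.0000 (exercise)
Node 0 (S = 20): continuation = e^(−0.12)·[0.5393·1.4506 + 0.4607·10.0000] = 4.7800; exercise value = 5.0000 > continuation, so V_0 = 5.0000 (exercise)

5.00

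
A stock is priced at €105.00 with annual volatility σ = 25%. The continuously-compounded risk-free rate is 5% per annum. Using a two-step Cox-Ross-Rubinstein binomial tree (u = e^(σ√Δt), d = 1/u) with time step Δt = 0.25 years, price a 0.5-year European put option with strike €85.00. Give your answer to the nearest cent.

CRR parameters: u = e^(σ√Δt) = e^(0.25·√0.25) = 1.1331, d = 1/u = 0.8825
Per-period rate: rΔt = 0.05·0.25 = 0.0125, so R = e^0.0125 = 1.0126
Risk-neutral probability p = (e^0.0125 − 0.8825)/(1.1331 − 0.8825) = 0.1301/0.2507 = 0.5190
Terminal stock prices: S_uu = 134.8, S_ud = 105, S_dd = 81.77
Terminal payoffs (K − S): max(-49.82, 0) = 0, max(-20, 0) = 0, max(3.226, 0) = 3.226
Node u (S = 119): V_u = e^(−0.0125)·[0.5190·0.0000 + 0.4810·0.0000] = 0.0000
Node d (S = 92.66): V_d = e^(−0.0125)·[0.5190·0.0000 + 0.4810·3.2259] = 1.5325
Node 0 (S = 105): V_0 = e^(−0.0125)·[0.5190·0.0000 + 0.4810·1.5325] = 0.7280

€0.73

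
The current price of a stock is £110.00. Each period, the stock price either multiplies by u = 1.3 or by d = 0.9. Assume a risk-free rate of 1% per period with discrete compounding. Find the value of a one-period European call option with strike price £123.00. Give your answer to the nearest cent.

Risk-neutral probability p = (1 + 0.01 − 0.9)/(1.3 − 0.9) = 0.1100/0.4000 = 0.2750
Terminal stock prices: S_u = 143, S_d = 99
Terminal payoffs (S − K): max(20, 0) = 20, max(-24, 0) = 0
Node 0 (S = 110): V_0 = 1/1.01·[0.2750·20.0000 + 0.7250·0.0000] = 5.4455

£5.45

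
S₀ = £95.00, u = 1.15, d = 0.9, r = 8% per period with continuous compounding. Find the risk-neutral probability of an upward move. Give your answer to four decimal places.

p = 0.7331

Risk-neutral probability p = (e^0.08 − 0.9)/(1.15 − 0.9) = 0.1833/0.2500 = 0.7331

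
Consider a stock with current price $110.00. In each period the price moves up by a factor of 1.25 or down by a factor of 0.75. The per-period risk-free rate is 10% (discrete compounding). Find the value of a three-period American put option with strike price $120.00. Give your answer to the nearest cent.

$13.16

Risk-neutral probability p = (1 + 0.1 − 0.75)/(1.25 − 0.75) = 0.3500/0.5000 = 0.7000
Terminal stock prices: S_uuu = 214.8, S_uud = 128.9, S_udd = 77.34, S_ddd = 46.41
Terminal payoffs (K − S): max(-94.84, 0) = 0, max(-8.906, 0) = 0, max(42.66, 0) = 42.66, max(73.59, 0) = 73.59
Node uu (S = 171.9): continuation = 1/1.1·[0.7000·0.0000 + 0.3000·0.0000] = 0.0000; exercise value = 0.0000 ≤ continuation, so V_uu = 0.0000
Node ud (S = 103.1): continuation = 1/1.1·[0.7000·0.0000 + 0.3000·42.6562] = 11.6335; exercise value = 16.8750 > continuation, so V_ud = 16.8750 (exercise)
Node dd (S = 61.88): continuation = 1/1.1·[0.7000·42.6562 + 0.3000·73.5938] = 47.2159; exercise value = 58.1250 > continuation, so V_dd = 58.1250 (exercise)
Node u (S = 137.5): continuation = 1/1.1·[0.7000·0.0000 + 0.3000·16.8750] = 4.6023; exercise value = 0.0000 ≤ continuation, so V_u = 4.6023
Node d (S = 82.5): continuation = 1/1.1·[0.7000·16.8750 + 0.3000·58.1250] = 26.5909; exercise value = 37.5000 > continuation, so V_d = 37.5000 (exercise)
Node 0 (S = 110): continuation = 1/1.1·[0.7000·4.6023 + 0.3000·37.5000] = 13.1560; exercise value = 10.0000 ≤ continuation, so V_0 = 13.1560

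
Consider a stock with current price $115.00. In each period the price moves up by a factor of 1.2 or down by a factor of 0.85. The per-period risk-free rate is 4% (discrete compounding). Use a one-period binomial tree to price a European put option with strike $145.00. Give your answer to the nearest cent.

$24.42

Risk-neutral probability p = (1 + 0.04 − 0.85)/(1.2 − 0.85) = 0.1900/0.3500 = 0.5429
Terminal stock prices: S_u = 138, S_d = 97.75
Terminal payoffs (K − S): max(7, 0) = 7, max(47.25, 0) = 47.25
Node 0 (S = 115): V_0 = 1/1.04·[0.5429·7.0000 + 0.4571·47.2500] = 24.4231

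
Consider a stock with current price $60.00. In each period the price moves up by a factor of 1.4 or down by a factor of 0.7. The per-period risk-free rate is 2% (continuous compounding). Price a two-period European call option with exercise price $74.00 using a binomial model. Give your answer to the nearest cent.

Risk-neutral probability p = (e^0.02 − 0.7)/(1.4 − 0.7) = 0.3202/0.7000 = 0.4574
Terminal stock prices: S_uu = 117.6, S_ud = 58.8, S_dd = 29.4
Terminal payoffs (S − K): max(43.6, 0) = 43.6, max(-15.2, 0) = 0, max(-44.6, 0) = 0
Node u (S = 84): V_u = e^(−0.02)·[0.4574·43.6000 + 0.5426·0.0000] = 19.5491
Node d (S = 42): V_d = e^(−0.02)·[0.4574·0.0000 + 0.5426·0.0000] = 0.0000
Node 0 (S = 60): V_0 = e^(−0.02)·[0.4574·19.5491 + 0.5426·0.0000] = 8.7653

$8.77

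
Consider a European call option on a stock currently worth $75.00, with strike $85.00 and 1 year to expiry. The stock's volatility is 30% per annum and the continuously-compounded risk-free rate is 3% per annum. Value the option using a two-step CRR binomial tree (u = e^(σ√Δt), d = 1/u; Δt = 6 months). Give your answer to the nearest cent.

CRR parameters: u = e^(σ√Δt) = e^(0.3·√0.5) = 1.2363, d = 1/u = 0.8089
Per-period rate: rΔt = 0.03·0.5 = 0.015, so R = e^0.015 = 1.0151
Risk-neutral probability p = (e^0.015 − 0.8089)/(1.2363 − 0.8089) = 0.2063/0.4275 = 0.4825
Terminal stock prices: S_uu = 114.6, S_ud = 75, S_dd = 49.07
Terminal payoffs (S − K): max(29.63, 0) = 29.63, max(-10, 0) = 0, max(-35.93, 0) = 0
Node u (S = 92.72): V_u = e^(−0.015)·[0.4825·29.6349 + 0.5175·0.0000] = 14.0866
Node d (S = 60.66): V_d = e^(−0.015)·[0.4825·0.0000 + 0.5175·0.0000] = 0.0000
Node 0 (S = 75): V_0 = e^(−0.015)·[0.4825·14.0866 + 0.5175·0.0000] = 6.6959

$6.70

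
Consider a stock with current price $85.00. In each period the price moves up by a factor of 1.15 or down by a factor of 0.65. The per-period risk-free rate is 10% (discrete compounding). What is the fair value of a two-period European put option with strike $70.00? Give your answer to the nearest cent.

$1.24

Risk-neutral probability p = (1 + 0.1 − 0.65)/(1.15 − 0.65) = 0.4500/0.5000 = 0.9000
Terminal stock prices: S_uu = 112.4, S_ud = 63.54, S_dd = 35.91
Terminal payoffs (K − S): max(-42.41, 0) = 0, max(6.463, 0) = 6.463, max(34.09, 0) = 34.09
Node u (S = 97.75): V_u = 1/1.1·[0.9000·0.0000 + 0.1000·6.4625] = 0.5875
Node d (S = 55.25): V_d = 1/1.1·[0.9000·6.4625 + 0.1000·34.0875] = 8.3864
Node 0 (S = 85): V_0 = 1/1.1·[0.9000·0.5875 + 0.1000·8.3864] = 1.2431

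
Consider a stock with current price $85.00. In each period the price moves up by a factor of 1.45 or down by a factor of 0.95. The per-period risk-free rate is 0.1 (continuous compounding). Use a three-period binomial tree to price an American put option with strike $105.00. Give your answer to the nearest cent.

Risk-neutral probability p = (e^0.1 − 0.95)/(1.45 − 0.95) = 0.1552/0.5000 = 0.3103
Terminal stock prices: S_uuu = 259.1, S_uud = 169.8, S_udd = 111.2, S_ddd = 72.88
Terminal payoffs (K − S): max(-154.1, 0) = 0, max(-64.78, 0) = 0, max(-6.233, 0) = 0, max(32.12, 0) = 32.12
Node uu (S = 178.7): continuation = e^(−0.1)·[0.3103·0.0000 + 0.6897·0.0000] = 0.0000; exercise value = 0.0000 ≤ continuation, so V_uu = 0.0000
Node ud (S = 117.1): continuation = e^(−0.1)·[0.3103·0.0000 + 0.6897·0.0000] = 0.0000; exercise value = 0.0000 ≤ continuation, so V_ud = 0.0000
Node dd (S = 76.71): continuation = e^(−0.1)·[0.3103·0.0000 + 0.6897·32.1231] = 20.0457; exercise value = 28.2875 > continuation, so V_dd = 28.2875 (exercise)
Node u (S = 123.2): continuation = e^(−0.1)·[0.3103·0.0000 + 0.6897·0.0000] = 0.0000; exercise value = 0.0000 ≤ continuation, so V_u = 0.0000
Node d (S = 80.75): continuation = e^(−0.1)·[0.3103·0.0000 + 0.6897·28.2875] = 17.6522; exercise value = 24.2500 > continuation, so V_d = 24.2500 (exercise)
Node 0 (S = 85): continuation = e^(−0.1)·[0.3103·0.0000 + 0.6897·24.2500] = 15.1327; exercise value = 20.0000 > continuation, so V_0 = 20.0000 (exercise)

$20.00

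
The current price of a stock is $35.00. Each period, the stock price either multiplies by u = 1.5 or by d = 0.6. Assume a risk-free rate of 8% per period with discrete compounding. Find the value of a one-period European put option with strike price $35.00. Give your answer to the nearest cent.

$6.05

Risk-neutral probability p = (1 + 0.08 − 0.6)/(1.5 − 0.6) = 0.4800/0.9000 = 0.5333
Terminal stock prices: S_u = 52.5, S_d = 21
Terminal payoffs (K − S): max(-17.5, 0) = 0, max(14, 0) = 14
Node 0 (S = 35): V_0 = 1/1.08·[0.5333·0.0000 + 0.4667·14.0000] = 6.0494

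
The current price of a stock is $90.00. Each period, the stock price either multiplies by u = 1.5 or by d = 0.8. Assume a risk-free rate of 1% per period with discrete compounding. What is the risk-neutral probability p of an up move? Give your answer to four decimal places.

p = 0.3000

Risk-neutral probability p = (1 + 0.01 − 0.8)/(1.5 − 0.8) = 0.2100/0.7000 = 0.3000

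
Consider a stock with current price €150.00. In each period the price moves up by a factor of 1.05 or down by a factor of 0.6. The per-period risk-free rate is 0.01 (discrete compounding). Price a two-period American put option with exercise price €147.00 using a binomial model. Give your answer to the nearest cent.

€9.18

Risk-neutral probability p = (1 + 0.01 − 0.6)/(1.05 − 0.6) = 0.4100/0.4500 = 0.9111
Terminal stock prices: S_uu = 165.4, S_ud = 94.5, S_dd = 54
Terminal payoffs (K − S): max(-18.38, 0) = 0, max(52.5, 0) = 52.5, max(93, 0) = 93
Node u (S = 157.5): continuation = 1/1.01·[0.9111·0.0000 + 0.0889·52.5000] = 4.6205; exercise value = 0.0000 ≤ continuation, so V_u = 4.6205
Node d (S = 90): continuation = 1/1.01·[0.9111·52.5000 + 0.0889·93.0000] = 55.5446; exercise value = 57.0000 > continuation, so V_d = 57.0000 (exercise)
Node 0 (S = 150): continuation = 1/1.01·[0.9111·4.6205 + 0.0889·57.0000] = 9.1846; exercise value = 0.0000 ≤ continuation, so V_0 = 9.1846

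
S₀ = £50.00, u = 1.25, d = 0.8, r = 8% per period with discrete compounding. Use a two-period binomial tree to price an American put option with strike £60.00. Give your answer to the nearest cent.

£10.00

Risk-neutral probability p = (1 + 0.08 − 0.8)/(1.25 − 0.8) = 0.2800/0.4500 = 0.6222
Terminal stock prices: S_uu = 78.12, S_ud = 50, S_dd = 32
Terminal payoffs (K − S): max(-18.12, 0) = 0, max(10, 0) = 10, max(28, 0) = 28
Node u (S = 62.5): continuation = 1/1.08·[0.6222·0.0000 + 0.3778·10.0000] = 3.4979; exercise value = 0.0000 ≤ continuation, so V_u = 3.4979
Node d (S = 40): continuation = 1/1.08·[0.6222·10.0000 + 0.3778·28.0000] = 15.5556; exercise value = 20.0000 > continuation, so V_d = 20.0000 (exercise)
Node 0 (S = 50): continuation = 1/1.08·[0.6222·3.4979 + 0.3778·20.0000] = 9.0112; exercise value = 10.0000 > continuation, so V_0 = 10.0000 (exercise)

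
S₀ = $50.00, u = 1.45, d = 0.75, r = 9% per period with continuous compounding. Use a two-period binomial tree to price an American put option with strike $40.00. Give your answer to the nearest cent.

Risk-neutral probability p = (e^0.09 − 0.75)/(1.45 − 0.75) = 0.3442/0.7000 = 0.4917
Terminal stock prices: S_uu = 105.1, S_ud = 54.38, S_dd = 28.12
Terminal payoffs (K − S): max(-65.12, 0) = 0, max(-14.38, 0) = 0, max(11.88, 0) = 11.88
Node u (S = 72.5): continuation = e^(−0.09)·[0.4917·0.0000 + 0.5083·0.0000] = 0.0000; exercise value = 0.0000 ≤ continuation, so V_u = 0.0000
Node d (S = 37.5): continuation = e^(−0.09)·[0.4917·0.0000 + 0.5083·11.8750] = 5.5168; exercise value = 2.5000 ≤ continuation, so V_d = 5.5168
Node 0 (S = 50): continuation = e^(−0.09)·[0.4917·0.0000 + 0.5083·5.5168] = 2.5629; exercise value = 0.0000 ≤ continuation, so V_0 = 2.5629

$2.56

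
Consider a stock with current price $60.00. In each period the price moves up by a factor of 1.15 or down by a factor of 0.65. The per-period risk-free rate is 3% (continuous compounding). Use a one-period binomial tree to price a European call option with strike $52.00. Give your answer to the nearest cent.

$12.55

Risk-neutral probability p = (e^0.03 − 0.65)/(1.15 − 0.65) = 0.3805/0.5000 = 0.7609
Terminal stock prices: S_u = 69, S_d = 39
Terminal payoffs (S − K): max(17, 0) = 17, max(-13, 0) = 0
Node 0 (S = 60): V_0 = e^(−0.03)·[0.7609·17.0000 + 0.2391·0.0000] = 12.5532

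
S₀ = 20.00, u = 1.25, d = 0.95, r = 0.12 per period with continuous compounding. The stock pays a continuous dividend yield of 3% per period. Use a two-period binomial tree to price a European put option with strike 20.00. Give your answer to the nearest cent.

Per-period risk-free factor R = e^0.12 = 1.1275; dividend-adjusted growth = e^(0.12−0.03) = 1.0942.
Risk-neutral probability p = (1.0942 − 0.95)/(1.25 − 0.95) = 0.1442/0.3000 = 0.4806
Terminal stock prices: S_uu = 31.25, S_ud = 23.75, S_dd = 18.05
Terminal payoffs (K − S): max(-11.25, 0) = 0, max(-3.75, 0) = 0, max(1.95, 0) = 1.95
Node u (S = 25): V_u = e^(−0.12)·[0.4806·0.0000 + 0.5194·0.0000] = 0.0000
Node d (S = 19): V_d = e^(−0.12)·[0.4806·0.0000 + 0.5194·1.9500] = 0.8983
Node 0 (S = 20): V_0 = e^(−0.12)·[0.4806·0.0000 + 0.5194·0.8983] = 0.4138

0.41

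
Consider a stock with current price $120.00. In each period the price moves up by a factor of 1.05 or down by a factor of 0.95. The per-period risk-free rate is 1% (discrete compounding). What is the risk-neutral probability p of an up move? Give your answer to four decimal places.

p = 0.6000

Risk-neutral probability p = (1 + 0.01 − 0.95)/(1.05 − 0.95) = 0.0600/0.1000 = 0.6000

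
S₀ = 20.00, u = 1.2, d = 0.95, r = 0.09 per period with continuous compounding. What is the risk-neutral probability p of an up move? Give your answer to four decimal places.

Risk-neutral probability p = (e^0.09 − 0.95)/(1.2 − 0.95) = 0.1442/0.2500 = 0.5767

p = 0.5767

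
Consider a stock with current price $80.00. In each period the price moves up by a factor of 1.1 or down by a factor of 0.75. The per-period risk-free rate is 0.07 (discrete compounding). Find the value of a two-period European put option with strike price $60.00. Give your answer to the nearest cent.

$0.10

Risk-neutral probability p = (1 + 0.07 − 0.75)/(1.1 − 0.75) = 0.3200/0.3500 = 0.9143
Terminal stock prices: S_uu = 96.8, S_ud = 66, S_dd = 45
Terminal payoffs (K − S): max(-36.8, 0) = 0, max(-6, 0) = 0, max(15, 0) = 15
Node u (S = 88): V_u = 1/1.07·[0.9143·0.0000 + 0.0857·0.0000] = 0.0000
Node d (S = 60): V_d = 1/1.07·[0.9143·0.0000 + 0.0857·15.0000] = 1.2016
Node 0 (S = 80): V_0 = 1/1.07·[0.9143·0.0000 + 0.0857·1.2016] = 0.0963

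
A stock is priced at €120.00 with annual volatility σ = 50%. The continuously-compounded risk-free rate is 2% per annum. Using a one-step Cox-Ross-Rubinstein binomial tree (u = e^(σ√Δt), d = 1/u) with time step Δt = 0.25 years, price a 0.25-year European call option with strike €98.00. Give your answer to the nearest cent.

CRR parameters: u = e^(σ√Δt) = e^(0.5·√0.25) = 1.2840, d = 1/u = 0.7788
Per-period rate: rΔt = 0.02·0.25 = 0.005, so R = e^0.005 = 1.0050
Risk-neutral probability p = (e^0.005 − 0.7788)/(1.2840 − 0.7788) = 0.2262/0.5052 = 0.4477
Terminal stock prices: S_u = 154.1, S_d = 93.46
Terminal payoffs (S − K): max(56.08, 0) = 56.08, max(-4.544, 0) = 0
Node 0 (S = 120): V_0 = e^(−0.005)·[0.4477·56.0831 + 0.5523·0.0000] = 24.9857

€24.99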